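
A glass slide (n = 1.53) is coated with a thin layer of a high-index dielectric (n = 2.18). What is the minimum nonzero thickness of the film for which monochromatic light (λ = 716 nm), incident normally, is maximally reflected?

Top surface (1.0 → 2.18): reflection off a higher-index medium gives a half-wave phase shift.
Ray reflecting at the bottom interface goes from n = 2.18 toward n = 1.53: no phase shift.
The two reflections differ by half a wavelength.
So the condition for constructive reflection is 2 n t = (m + ½) λ.
Minimum at m = 0: t = λ / (4 n) = 716 / (4 × 2.18) = 82.1 nm.

82.1 nm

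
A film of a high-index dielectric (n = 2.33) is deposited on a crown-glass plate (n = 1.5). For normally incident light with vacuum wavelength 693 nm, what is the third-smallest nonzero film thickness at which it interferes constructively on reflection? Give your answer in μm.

Ray reflecting at the top interface goes from n = 1.0 toward n = 2.33: a half-wave phase shift.
At the lower boundary (n = 2.33 to n = 1.5) the reflected ray undergoes no phase shift.
Exactly one π shift → a net half-wave offset.
For bright reflection here: 2 n t = (m + ½) λ.
The third-smallest nonzero thickness corresponds to m = 2: t = (m + ½) λ / (2 n) = 2.50 × 693 / (2 × 2.33) = 372 nm.

0.372 μm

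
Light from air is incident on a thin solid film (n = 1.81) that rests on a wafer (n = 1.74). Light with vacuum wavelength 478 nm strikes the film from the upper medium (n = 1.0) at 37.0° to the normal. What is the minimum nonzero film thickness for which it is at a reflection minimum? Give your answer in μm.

0.140 μm

Ray reflecting at the top interface goes from n = 1.0 toward n = 1.81: a half-wave phase shift.
Ray reflecting at the bottom interface goes from n = 1.81 toward n = 1.74: no phase shift.
Exactly one π shift → a net half-wave offset.
With one net inversion, destructive interference in reflection requires 2 n t cos θ_r = m λ.
Snell's law: 1.0 sin 37.0° = 1.81 sin θ_r → sin θ_r = 0.332, cos θ_r = 0.943.
Minimum nonzero at m = 1: t = λ / (2 n cos θ_r) = 478 / (2 × 1.81 × 0.943) = 140 nm.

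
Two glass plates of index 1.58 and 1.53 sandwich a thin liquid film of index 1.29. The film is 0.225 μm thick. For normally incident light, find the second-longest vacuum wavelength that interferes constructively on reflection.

Top surface (1.58 → 1.29): reflection off a lower-index medium gives no phase shift.
At the lower boundary (n = 1.29 to n = 1.53) the reflected ray undergoes a half-wave phase shift.
Net: one phase inversion between the two reflected rays.
With one net inversion, constructive interference in reflection requires 2 n t = (m + ½) λ.
λ = 2 n t / (m + ½). The second-longest wavelength is m = 1: λ = 2 × 1.29 × 225 / 1.50 = 387 nm.

387 nm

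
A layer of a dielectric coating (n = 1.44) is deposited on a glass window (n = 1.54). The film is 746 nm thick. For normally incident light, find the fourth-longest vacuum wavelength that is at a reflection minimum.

Top surface (1.0 → 1.44): reflection off a higher-index medium gives a half-wave phase shift.
Bottom surface (1.44 → 1.54): reflection off a higher-index medium gives a half-wave phase shift.
The two reflections carry the same phase change, so no net offset.
So the condition for destructive reflection is 2 n t = (m + ½) λ.
λ = 2 n t / (m + ½). The fourth-longest wavelength is m = 3: λ = 2 × 1.44 × 746 / 3.50 = 614 nm.

614 nm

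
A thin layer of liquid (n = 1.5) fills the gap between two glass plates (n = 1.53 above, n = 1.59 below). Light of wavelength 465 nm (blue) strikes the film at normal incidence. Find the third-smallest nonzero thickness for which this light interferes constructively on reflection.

At the upper boundary (n = 1.53 to n = 1.5) the reflected ray undergoes no phase shift.
Ray reflecting at the bottom interface goes from n = 1.5 toward n = 1.59: a half-wave phase shift.
Exactly one π shift → a net half-wave offset.
With one net inversion, constructive interference in reflection requires 2 n t = (m + ½) λ.
The third-smallest nonzero thickness corresponds to m = 2: t = (m + ½) λ / (2 n) = 2.50 × 465 / (2 × 1.5) = 388 nm.

388 nm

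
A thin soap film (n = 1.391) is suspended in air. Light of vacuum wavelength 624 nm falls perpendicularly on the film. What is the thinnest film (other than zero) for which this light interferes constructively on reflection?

At the upper boundary (n = 1.0 to n = 1.391) the reflected ray undergoes a half-wave phase shift.
At the lower boundary (n = 1.391 to n = 1.0) the reflected ray undergoes no phase shift.
Exactly one π shift → a net half-wave offset.
With one net inversion, constructive interference in reflection requires 2 n t = (m + ½) λ.
Minimum at m = 0: t = λ / (4 n) = 624 / (4 × 1.391) = 112 nm.

112 nm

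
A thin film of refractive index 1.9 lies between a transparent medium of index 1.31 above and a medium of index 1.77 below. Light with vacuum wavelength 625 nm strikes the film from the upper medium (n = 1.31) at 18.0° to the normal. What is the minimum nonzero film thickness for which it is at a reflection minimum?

At the upper boundary (n = 1.31 to n = 1.9) the reflected ray undergoes a half-wave phase shift.
Bottom surface (1.9 → 1.77): reflection off a lower-index medium gives no phase shift.
The two reflections differ by half a wavelength.
For minimum reflection here: 2 n t cos θ_r = m λ.
Snell's law: 1.31 sin 18.0° = 1.9 sin θ_r → sin θ_r = 0.213, cos θ_r = 0.977.
Minimum nonzero at m = 1: t = λ / (2 n cos θ_r) = 625 / (2 × 1.9 × 0.977) = 168 nm.

168 nm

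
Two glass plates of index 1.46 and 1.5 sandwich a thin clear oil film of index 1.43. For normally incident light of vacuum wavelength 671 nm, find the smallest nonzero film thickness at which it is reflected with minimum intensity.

Ray reflecting at the top interface goes from n = 1.46 toward n = 1.43: no phase shift.
At the lower boundary (n = 1.43 to n = 1.5) the reflected ray undergoes a half-wave phase shift.
Exactly one π shift → a net half-wave offset.
For minimum reflection here: 2 n t = m λ.
Minimum nonzero at m = 1: t = λ / (2 n) = 671 / (2 × 1.43) = 235 nm.

235 nm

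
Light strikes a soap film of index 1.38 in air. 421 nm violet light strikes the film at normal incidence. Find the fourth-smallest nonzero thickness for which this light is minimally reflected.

Ray reflecting at the top interface goes from n = 1.0 toward n = 1.38: a half-wave phase shift.
Bottom surface (1.38 → 1.0): reflection off a lower-index medium gives no phase shift.
Net: one phase inversion between the two reflected rays.
For weak reflection here: 2 n t = m λ.
The fourth-smallest nonzero thickness corresponds to m = 4: t = m λ / (2 n) = 4.00 × 421 / (2 × 1.38) = 610 nm.

610 nm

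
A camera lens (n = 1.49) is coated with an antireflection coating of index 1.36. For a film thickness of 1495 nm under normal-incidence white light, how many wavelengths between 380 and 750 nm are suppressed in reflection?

6

Ray reflecting at the top interface goes from n = 1.0 toward n = 1.36: a half-wave phase shift.
At the lower boundary (n = 1.36 to n = 1.49) the reflected ray undergoes a half-wave phase shift.
Zero or two π shifts → no net half-wave offset.
So the condition for destructive reflection is 2 n t = (m + ½) λ.
λ = 2 n t / (m + ½) = 4066 / (m + ½) nm.
m=4: 904 nm (IR); m=5: 739 nm (visible); m=6: 626 nm (visible); m=7: 542 nm (visible); m=8: 478 nm (visible); m=9: 428 nm (visible); m=10: 387 nm (visible); m=11: 354 nm (UV).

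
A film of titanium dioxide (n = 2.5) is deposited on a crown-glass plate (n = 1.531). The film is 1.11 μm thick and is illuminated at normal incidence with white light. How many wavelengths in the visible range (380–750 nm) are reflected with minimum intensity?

7

Top surface (1.0 → 2.5): reflection off a higher-index medium gives a half-wave phase shift.
Bottom surface (2.5 → 1.531): reflection off a lower-index medium gives no phase shift.
Net: one phase inversion between the two reflected rays.
So the condition for destructive reflection is 2 n t = m λ.
λ = 2 n t / m = 5550 / m nm.
m=7: 793 nm (IR); m=8: 694 nm (visible); m=9: 617 nm (visible); m=10: 555 nm (visible); m=11: 505 nm (visible); m=12: 463 nm (visible); m=13: 427 nm (visible); m=14: 396 nm (visible); m=15: 370 nm (UV).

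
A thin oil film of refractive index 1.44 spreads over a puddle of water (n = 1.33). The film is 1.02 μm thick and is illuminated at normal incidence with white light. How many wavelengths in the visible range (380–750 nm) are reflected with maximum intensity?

Top surface (1.0 → 1.44): reflection off a higher-index medium gives a half-wave phase shift.
Bottom surface (1.44 → 1.33): reflection off a lower-index medium gives no phase shift.
The two reflections differ by half a wavelength.
For strong reflection here: 2 n t = (m + ½) λ.
λ = 2 n t / (m + ½) = 2938 / (m + ½) nm.
m=3: 839 nm (IR); m=4: 653 nm (visible); m=5: 534 nm (visible); m=6: 452 nm (visible); m=7: 392 nm (visible); m=8: 346 nm (UV).

4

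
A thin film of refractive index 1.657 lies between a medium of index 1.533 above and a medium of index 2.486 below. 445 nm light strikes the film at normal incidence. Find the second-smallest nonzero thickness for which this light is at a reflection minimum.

201 nm

Top surface (1.533 → 1.657): reflection off a higher-index medium gives a half-wave phase shift.
At the lower boundary (n = 1.657 to n = 2.486) the reflected ray undergoes a half-wave phase shift.
Zero or two π shifts → no net half-wave offset.
So the condition for destructive reflection is 2 n t = (m + ½) λ.
The second-smallest nonzero thickness corresponds to m = 1: t = (m + ½) λ / (2 n) = 1.50 × 445 / (2 × 1.657) = 201 nm.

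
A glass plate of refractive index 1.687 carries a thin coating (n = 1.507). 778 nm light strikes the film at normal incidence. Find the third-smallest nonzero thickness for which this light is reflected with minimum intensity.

645 nm

At the upper boundary (n = 1.0 to n = 1.507) the reflected ray undergoes a half-wave phase shift.
Ray reflecting at the bottom interface goes from n = 1.507 toward n = 1.687: a half-wave phase shift.
Zero or two π shifts → no net half-wave offset.
For dark reflection here: 2 n t = (m + ½) λ.
The third-smallest nonzero thickness corresponds to m = 2: t = (m + ½) λ / (2 n) = 2.50 × 778 / (2 × 1.507) = 645 nm.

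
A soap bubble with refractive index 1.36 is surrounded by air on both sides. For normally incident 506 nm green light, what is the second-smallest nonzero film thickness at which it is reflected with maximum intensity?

279 nm

Top surface (1.0 → 1.36): reflection off a higher-index medium gives a half-wave phase shift.
At the lower boundary (n = 1.36 to n = 1.0) the reflected ray undergoes no phase shift.
The two reflections differ by half a wavelength.
For strong reflection here: 2 n t = (m + ½) λ.
The second-smallest nonzero thickness corresponds to m = 1: t = (m + ½) λ / (2 n) = 1.50 × 506 / (2 × 1.36) = 279 nm.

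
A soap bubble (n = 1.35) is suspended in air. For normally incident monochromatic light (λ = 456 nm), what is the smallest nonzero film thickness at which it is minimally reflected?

At the upper boundary (n = 1.0 to n = 1.35) the reflected ray undergoes a half-wave phase shift.
At the lower boundary (n = 1.35 to n = 1.0) the reflected ray undergoes no phase shift.
The two reflections differ by half a wavelength.
For dark reflection here: 2 n t = m λ.
The smallest nonzero thickness corresponds to m = 1: t = m λ / (2 n) = 1.00 × 456 / (2 × 1.35) = 169 nm.

169 nm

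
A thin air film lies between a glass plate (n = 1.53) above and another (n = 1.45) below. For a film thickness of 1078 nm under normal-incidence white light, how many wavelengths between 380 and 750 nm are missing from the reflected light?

Top surface (1.53 → 1.0): reflection off a lower-index medium gives no phase shift.
Ray reflecting at the bottom interface goes from n = 1.0 toward n = 1.45: a half-wave phase shift.
The two reflections differ by half a wavelength.
So the condition for destructive reflection is 2 n t = m λ.
λ = 2 n t / m = 2156 / m nm.
m=2: 1078 nm (IR); m=3: 719 nm (visible); m=4: 539 nm (visible); m=5: 431 nm (visible); m=6: 359 nm (UV).

3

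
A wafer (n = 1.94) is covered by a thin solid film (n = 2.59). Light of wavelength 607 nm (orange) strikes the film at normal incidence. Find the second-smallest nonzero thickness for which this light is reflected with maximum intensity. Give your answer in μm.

0.176 μm

Top surface (1.0 → 2.59): reflection off a higher-index medium gives a half-wave phase shift.
Ray reflecting at the bottom interface goes from n = 2.59 toward n = 1.94: no phase shift.
The two reflections differ by half a wavelength.
So the condition for constructive reflection is 2 n t = (m + ½) λ.
The second-smallest nonzero thickness corresponds to m = 1: t = (m + ½) λ / (2 n) = 1.50 × 607 / (2 × 2.59) = 176 nm.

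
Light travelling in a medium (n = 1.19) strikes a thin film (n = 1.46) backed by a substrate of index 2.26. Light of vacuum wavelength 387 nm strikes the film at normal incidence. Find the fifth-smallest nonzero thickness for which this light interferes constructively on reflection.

Ray reflecting at the top interface goes from n = 1.19 toward n = 1.46: a half-wave phase shift.
Bottom surface (1.46 → 2.26): reflection off a higher-index medium gives a half-wave phase shift.
Net: no relative phase inversion (both shifts match).
So the condition for constructive reflection is 2 n t = m λ.
The fifth-smallest nonzero thickness corresponds to m = 5: t = m λ / (2 n) = 5.00 × 387 / (2 × 1.46) = 663 nm.

663 nm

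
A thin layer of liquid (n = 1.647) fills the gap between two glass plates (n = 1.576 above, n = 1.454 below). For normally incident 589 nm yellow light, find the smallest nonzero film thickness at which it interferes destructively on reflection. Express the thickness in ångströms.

At the upper boundary (n = 1.576 to n = 1.647) the reflected ray undergoes a half-wave phase shift.
At the lower boundary (n = 1.647 to n = 1.454) the reflected ray undergoes no phase shift.
Exactly one π shift → a net half-wave offset.
So the condition for destructive reflection is 2 n t = m λ.
Minimum nonzero at m = 1: t = λ / (2 n) = 589 / (2 × 1.647) = 179 nm.

1788 Å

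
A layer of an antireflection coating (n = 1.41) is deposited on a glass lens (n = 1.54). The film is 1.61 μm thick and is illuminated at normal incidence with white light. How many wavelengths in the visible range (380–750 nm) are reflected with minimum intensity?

6

Top surface (1.0 → 1.41): reflection off a higher-index medium gives a half-wave phase shift.
Ray reflecting at the bottom interface goes from n = 1.41 toward n = 1.54: a half-wave phase shift.
Zero or two π shifts → no net half-wave offset.
With no net inversion, destructive interference in reflection requires 2 n t = (m + ½) λ.
λ = 2 n t / (m + ½) = 4540 / (m + ½) nm.
m=5: 825 nm (IR); m=6: 698 nm (visible); m=7: 605 nm (visible); m=8: 534 nm (visible); m=9: 478 nm (visible); m=10: 432 nm (visible); m=11: 395 nm (visible); m=12: 363 nm (UV).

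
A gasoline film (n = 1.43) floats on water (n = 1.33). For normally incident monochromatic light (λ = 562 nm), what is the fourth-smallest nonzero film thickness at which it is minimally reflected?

At the upper boundary (n = 1.0 to n = 1.43) the reflected ray undergoes a half-wave phase shift.
At the lower boundary (n = 1.43 to n = 1.33) the reflected ray undergoes no phase shift.
The two reflections differ by half a wavelength.
With one net inversion, destructive interference in reflection requires 2 n t = m λ.
The fourth-smallest nonzero thickness corresponds to m = 4: t = m λ / (2 n) = 4.00 × 562 / (2 × 1.43) = 786 nm.

786 nm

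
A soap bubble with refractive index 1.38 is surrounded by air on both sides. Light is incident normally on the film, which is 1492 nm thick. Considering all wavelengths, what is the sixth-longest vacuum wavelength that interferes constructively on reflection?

749 nm

Ray reflecting at the top interface goes from n = 1.0 toward n = 1.38: a half-wave phase shift.
Ray reflecting at the bottom interface goes from n = 1.38 toward n = 1.0: no phase shift.
Net: one phase inversion between the two reflected rays.
With one net inversion, constructive interference in reflection requires 2 n t = (m + ½) λ.
λ = 2 n t / (m + ½). The sixth-longest wavelength is m = 5: λ = 2 × 1.38 × 1492 / 5.50 = 749 nm.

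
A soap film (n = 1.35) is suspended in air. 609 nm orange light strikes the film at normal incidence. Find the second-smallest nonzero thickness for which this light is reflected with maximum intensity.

338 nm

Ray reflecting at the top interface goes from n = 1.0 toward n = 1.35: a half-wave phase shift.
Ray reflecting at the bottom interface goes from n = 1.35 toward n = 1.0: no phase shift.
Exactly one π shift → a net half-wave offset.
So the condition for constructive reflection is 2 n t = (m + ½) λ.
The second-smallest nonzero thickness corresponds to m = 1: t = (m + ½) λ / (2 n) = 1.50 × 609 / (2 × 1.35) = 338 nm.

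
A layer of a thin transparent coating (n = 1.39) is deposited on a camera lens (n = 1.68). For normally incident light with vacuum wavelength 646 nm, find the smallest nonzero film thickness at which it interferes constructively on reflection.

At the upper boundary (n = 1.0 to n = 1.39) the reflected ray undergoes a half-wave phase shift.
Bottom surface (1.39 → 1.68): reflection off a higher-index medium gives a half-wave phase shift.
Zero or two π shifts → no net half-wave offset.
For bright reflection here: 2 n t = m λ.
Minimum nonzero at m = 1: t = λ / (2 n) = 646 / (2 × 1.39) = 232 nm.

232 nm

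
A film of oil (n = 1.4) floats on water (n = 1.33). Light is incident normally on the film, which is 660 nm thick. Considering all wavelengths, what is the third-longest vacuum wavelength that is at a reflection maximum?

739 nm

At the upper boundary (n = 1.0 to n = 1.4) the reflected ray undergoes a half-wave phase shift.
Bottom surface (1.4 → 1.33): reflection off a lower-index medium gives no phase shift.
The two reflections differ by half a wavelength.
So the condition for constructive reflection is 2 n t = (m + ½) λ.
λ = 2 n t / (m + ½). The third-longest wavelength is m = 2: λ = 2 × 1.4 × 660 / 2.50 = 739 nm.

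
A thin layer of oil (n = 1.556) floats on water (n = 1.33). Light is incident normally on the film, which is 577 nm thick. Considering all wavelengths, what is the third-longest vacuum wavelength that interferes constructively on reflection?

718 nm

Ray reflecting at the top interface goes from n = 1.0 toward n = 1.556: a half-wave phase shift.
Bottom surface (1.556 → 1.33): reflection off a lower-index medium gives no phase shift.
Net: one phase inversion between the two reflected rays.
With one net inversion, constructive interference in reflection requires 2 n t = (m + ½) λ.
λ = 2 n t / (m + ½). The third-longest wavelength is m = 2: λ = 2 × 1.556 × 577 / 2.50 = 718 nm.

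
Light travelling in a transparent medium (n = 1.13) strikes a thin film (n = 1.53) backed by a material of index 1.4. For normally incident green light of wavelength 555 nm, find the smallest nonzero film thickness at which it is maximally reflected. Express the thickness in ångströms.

907 Å

At the upper boundary (n = 1.13 to n = 1.53) the reflected ray undergoes a half-wave phase shift.
At the lower boundary (n = 1.53 to n = 1.4) the reflected ray undergoes no phase shift.
Net: one phase inversion between the two reflected rays.
With one net inversion, constructive interference in reflection requires 2 n t = (m + ½) λ.
Minimum at m = 0: t = λ / (4 n) = 555 / (4 × 1.53) = 90.7 nm.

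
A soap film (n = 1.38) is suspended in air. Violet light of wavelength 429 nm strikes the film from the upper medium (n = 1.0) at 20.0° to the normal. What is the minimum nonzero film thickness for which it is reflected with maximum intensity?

At the upper boundary (n = 1.0 to n = 1.38) the reflected ray undergoes a half-wave phase shift.
Ray reflecting at the bottom interface goes from n = 1.38 toward n = 1.0: no phase shift.
Net: one phase inversion between the two reflected rays.
So the condition for constructive reflection is 2 n t cos θ_r = (m + ½) λ.
Snell's law: 1.0 sin 20.0° = 1.38 sin θ_r → sin θ_r = 0.248, cos θ_r = 0.969.
Minimum at m = 0: t = λ / (4 n cos θ_r) = 429 / (4 × 1.38 × 0.969) = 80.2 nm.

80.2 nm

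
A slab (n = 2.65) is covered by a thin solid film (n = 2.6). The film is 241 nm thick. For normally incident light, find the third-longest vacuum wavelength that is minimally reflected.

501 nm

Ray reflecting at the top interface goes from n = 1.0 toward n = 2.6: a half-wave phase shift.
Ray reflecting at the bottom interface goes from n = 2.6 toward n = 2.65: a half-wave phase shift.
The two reflections carry the same phase change, so no net offset.
With no net inversion, destructive interference in reflection requires 2 n t = (m + ½) λ.
λ = 2 n t / (m + ½). The third-longest wavelength is m = 2: λ = 2 × 2.6 × 241 / 2.50 = 501 nm.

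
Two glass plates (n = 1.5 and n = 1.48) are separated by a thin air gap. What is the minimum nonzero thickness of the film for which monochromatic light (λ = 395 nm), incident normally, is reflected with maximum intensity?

Top surface (1.5 → 1.0): reflection off a lower-index medium gives no phase shift.
At the lower boundary (n = 1.0 to n = 1.48) the reflected ray undergoes a half-wave phase shift.
The two reflections differ by half a wavelength.
With one net inversion, constructive interference in reflection requires 2 n t = (m + ½) λ.
Minimum at m = 0: t = λ / (4 n) = 395 / (4 × 1.0) = 98.8 nm.

98.8 nm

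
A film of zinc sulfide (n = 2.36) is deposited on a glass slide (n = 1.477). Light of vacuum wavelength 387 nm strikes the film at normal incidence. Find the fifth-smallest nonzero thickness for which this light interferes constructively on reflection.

Top surface (1.0 → 2.36): reflection off a higher-index medium gives a half-wave phase shift.
Ray reflecting at the bottom interface goes from n = 2.36 toward n = 1.477: no phase shift.
Exactly one π shift → a net half-wave offset.
For bright reflection here: 2 n t = (m + ½) λ.
The fifth-smallest nonzero thickness corresponds to m = 4: t = (m + ½) λ / (2 n) = 4.50 × 387 / (2 × 2.36) = 369 nm.

369 nm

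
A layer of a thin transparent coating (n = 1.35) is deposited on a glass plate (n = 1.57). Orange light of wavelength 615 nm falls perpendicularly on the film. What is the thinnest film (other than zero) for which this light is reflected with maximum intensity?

Ray reflecting at the top interface goes from n = 1.0 toward n = 1.35: a half-wave phase shift.
Bottom surface (1.35 → 1.57): reflection off a higher-index medium gives a half-wave phase shift.
Zero or two π shifts → no net half-wave offset.
With no net inversion, constructive interference in reflection requires 2 n t = m λ.
Minimum nonzero at m = 1: t = λ / (2 n) = 615 / (2 × 1.35) = 228 nm.

228 nm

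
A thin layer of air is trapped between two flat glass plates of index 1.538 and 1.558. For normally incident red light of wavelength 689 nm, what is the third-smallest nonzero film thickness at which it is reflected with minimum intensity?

1034 nm

Top surface (1.538 → 1.0): reflection off a lower-index medium gives no phase shift.
Bottom surface (1.0 → 1.558): reflection off a higher-index medium gives a half-wave phase shift.
Net: one phase inversion between the two reflected rays.
For minimum reflection here: 2 n t = m λ.
The third-smallest nonzero thickness corresponds to m = 3: t = m λ / (2 n) = 3.00 × 689 / (2 × 1.0) = 1034 nm.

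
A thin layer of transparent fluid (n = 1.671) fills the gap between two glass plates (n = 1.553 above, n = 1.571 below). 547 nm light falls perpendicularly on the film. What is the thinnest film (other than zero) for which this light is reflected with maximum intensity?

81.8 nm

Top surface (1.553 → 1.671): reflection off a higher-index medium gives a half-wave phase shift.
Bottom surface (1.671 → 1.571): reflection off a lower-index medium gives no phase shift.
Net: one phase inversion between the two reflected rays.
With one net inversion, constructive interference in reflection requires 2 n t = (m + ½) λ.
Minimum at m = 0: t = λ / (4 n) = 547 / (4 × 1.671) = 81.8 nm.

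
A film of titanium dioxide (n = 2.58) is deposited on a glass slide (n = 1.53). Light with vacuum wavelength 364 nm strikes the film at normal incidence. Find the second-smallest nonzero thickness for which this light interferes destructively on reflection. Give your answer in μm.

0.141 μm

Ray reflecting at the top interface goes from n = 1.0 toward n = 2.58: a half-wave phase shift.
Ray reflecting at the bottom interface goes from n = 2.58 toward n = 1.53: no phase shift.
The two reflections differ by half a wavelength.
With one net inversion, destructive interference in reflection requires 2 n t = m λ.
The second-smallest nonzero thickness corresponds to m = 2: t = m λ / (2 n) = 2.00 × 364 / (2 × 2.58) = 141 nm.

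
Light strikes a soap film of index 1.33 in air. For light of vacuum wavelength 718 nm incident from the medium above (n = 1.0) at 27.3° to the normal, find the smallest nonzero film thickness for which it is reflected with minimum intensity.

288 nm

Ray reflecting at the top interface goes from n = 1.0 toward n = 1.33: a half-wave phase shift.
Ray reflecting at the bottom interface goes from n = 1.33 toward n = 1.0: no phase shift.
The two reflections differ by half a wavelength.
So the condition for destructive reflection is 2 n t cos θ_r = m λ.
Snell's law: 1.0 sin 27.3° = 1.33 sin θ_r → sin θ_r = 0.345, cos θ_r = 0.939.
Minimum nonzero at m = 1: t = λ / (2 n cos θ_r) = 718 / (2 × 1.33 × 0.939) = 288 nm.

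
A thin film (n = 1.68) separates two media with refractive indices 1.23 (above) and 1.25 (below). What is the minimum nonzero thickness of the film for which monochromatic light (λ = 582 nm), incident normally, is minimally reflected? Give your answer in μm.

Ray reflecting at the top interface goes from n = 1.23 toward n = 1.68: a half-wave phase shift.
Ray reflecting at the bottom interface goes from n = 1.68 toward n = 1.25: no phase shift.
Net: one phase inversion between the two reflected rays.
For minimum reflection here: 2 n t = m λ.
Minimum nonzero at m = 1: t = λ / (2 n) = 582 / (2 × 1.68) = 173 nm.

0.173 μm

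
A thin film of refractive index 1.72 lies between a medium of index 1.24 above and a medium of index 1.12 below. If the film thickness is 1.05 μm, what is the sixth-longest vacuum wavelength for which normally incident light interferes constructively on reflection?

657 nm

Ray reflecting at the top interface goes from n = 1.24 toward n = 1.72: a half-wave phase shift.
Bottom surface (1.72 → 1.12): reflection off a lower-index medium gives no phase shift.
The two reflections differ by half a wavelength.
So the condition for constructive reflection is 2 n t = (m + ½) λ.
λ = 2 n t / (m + ½). The sixth-longest wavelength is m = 5: λ = 2 × 1.72 × 1050 / 5.50 = 657 nm.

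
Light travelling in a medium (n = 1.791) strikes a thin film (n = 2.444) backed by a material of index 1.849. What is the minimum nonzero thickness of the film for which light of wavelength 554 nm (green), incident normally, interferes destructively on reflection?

113 nm

At the upper boundary (n = 1.791 to n = 2.444) the reflected ray undergoes a half-wave phase shift.
Bottom surface (2.444 → 1.849): reflection off a lower-index medium gives no phase shift.
Net: one phase inversion between the two reflected rays.
So the condition for destructive reflection is 2 n t = m λ.
Minimum nonzero at m = 1: t = λ / (2 n) = 554 / (2 × 2.444) = 113 nm.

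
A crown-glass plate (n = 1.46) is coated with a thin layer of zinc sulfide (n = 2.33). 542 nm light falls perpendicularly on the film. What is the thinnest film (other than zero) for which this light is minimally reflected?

116 nm

At the upper boundary (n = 1.0 to n = 2.33) the reflected ray undergoes a half-wave phase shift.
Ray reflecting at the bottom interface goes from n = 2.33 toward n = 1.46: no phase shift.
Net: one phase inversion between the two reflected rays.
With one net inversion, destructive interference in reflection requires 2 n t = m λ.
Minimum nonzero at m = 1: t = λ / (2 n) = 542 / (2 × 2.33) = 116 nm.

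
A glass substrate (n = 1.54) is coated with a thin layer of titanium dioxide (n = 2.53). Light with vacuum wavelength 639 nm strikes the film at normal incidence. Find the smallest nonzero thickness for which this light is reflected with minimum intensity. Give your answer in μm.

0.126 μm

At the upper boundary (n = 1.0 to n = 2.53) the reflected ray undergoes a half-wave phase shift.
Bottom surface (2.53 → 1.54): reflection off a lower-index medium gives no phase shift.
The two reflections differ by half a wavelength.
So the condition for destructive reflection is 2 n t = m λ.
The smallest nonzero thickness corresponds to m = 1: t = m λ / (2 n) = 1.00 × 639 / (2 × 2.53) = 126 nm.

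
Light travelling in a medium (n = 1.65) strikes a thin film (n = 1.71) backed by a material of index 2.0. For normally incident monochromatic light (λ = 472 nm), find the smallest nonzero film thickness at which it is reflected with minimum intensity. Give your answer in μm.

Top surface (1.65 → 1.71): reflection off a higher-index medium gives a half-wave phase shift.
Ray reflecting at the bottom interface goes from n = 1.71 toward n = 2.0: a half-wave phase shift.
Net: no relative phase inversion (both shifts match).
With no net inversion, destructive interference in reflection requires 2 n t = (m + ½) λ.
Minimum at m = 0: t = λ / (4 n) = 472 / (4 × 1.71) = 69.0 nm.

0.0690 μm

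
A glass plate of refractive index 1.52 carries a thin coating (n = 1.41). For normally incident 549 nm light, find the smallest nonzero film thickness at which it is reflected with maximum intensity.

At the upper boundary (n = 1.0 to n = 1.41) the reflected ray undergoes a half-wave phase shift.
At the lower boundary (n = 1.41 to n = 1.52) the reflected ray undergoes a half-wave phase shift.
The two reflections carry the same phase change, so no net offset.
With no net inversion, constructive interference in reflection requires 2 n t = m λ.
Minimum nonzero at m = 1: t = λ / (2 n) = 549 / (2 × 1.41) = 195 nm.

195 nm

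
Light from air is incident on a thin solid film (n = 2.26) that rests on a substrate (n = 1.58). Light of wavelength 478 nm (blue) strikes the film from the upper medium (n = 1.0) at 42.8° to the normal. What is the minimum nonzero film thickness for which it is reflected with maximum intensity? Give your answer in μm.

0.0554 μm

At the upper boundary (n = 1.0 to n = 2.26) the reflected ray undergoes a half-wave phase shift.
Ray reflecting at the bottom interface goes from n = 2.26 toward n = 1.58: no phase shift.
Exactly one π shift → a net half-wave offset.
With one net inversion, constructive interference in reflection requires 2 n t cos θ_r = (m + ½) λ.
Snell's law: 1.0 sin 42.8° = 2.26 sin θ_r → sin θ_r = 0.301, cos θ_r = 0.954.
Minimum at m = 0: t = λ / (4 n cos θ_r) = 478 / (4 × 2.26 × 0.954) = 55.4 nm.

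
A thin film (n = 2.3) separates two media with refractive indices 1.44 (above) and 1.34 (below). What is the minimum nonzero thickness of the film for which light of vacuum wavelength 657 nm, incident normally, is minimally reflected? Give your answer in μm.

Top surface (1.44 → 2.3): reflection off a higher-index medium gives a half-wave phase shift.
At the lower boundary (n = 2.3 to n = 1.34) the reflected ray undergoes no phase shift.
Net: one phase inversion between the two reflected rays.
So the condition for destructive reflection is 2 n t = m λ.
Minimum nonzero at m = 1: t = λ / (2 n) = 657 / (2 × 2.3) = 143 nm.

0.143 μm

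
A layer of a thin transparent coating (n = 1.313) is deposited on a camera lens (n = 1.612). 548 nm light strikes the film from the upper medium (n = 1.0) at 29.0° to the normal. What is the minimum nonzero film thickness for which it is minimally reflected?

112 nm

Ray reflecting at the top interface goes from n = 1.0 toward n = 1.313: a half-wave phase shift.
Ray reflecting at the bottom interface goes from n = 1.313 toward n = 1.612: a half-wave phase shift.
Zero or two π shifts → no net half-wave offset.
With no net inversion, destructive interference in reflection requires 2 n t cos θ_r = (m + ½) λ.
Snell's law: 1.0 sin 29.0° = 1.313 sin θ_r → sin θ_r = 0.369, cos θ_r = 0.929.
Minimum at m = 0: t = λ / (4 n cos θ_r) = 548 / (4 × 1.313 × 0.929) = 112 nm.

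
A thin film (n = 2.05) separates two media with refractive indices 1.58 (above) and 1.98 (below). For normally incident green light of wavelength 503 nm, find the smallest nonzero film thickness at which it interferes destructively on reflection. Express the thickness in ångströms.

At the upper boundary (n = 1.58 to n = 2.05) the reflected ray undergoes a half-wave phase shift.
Bottom surface (2.05 → 1.98): reflection off a lower-index medium gives no phase shift.
The two reflections differ by half a wavelength.
For dark reflection here: 2 n t = m λ.
Minimum nonzero at m = 1: t = λ / (2 n) = 503 / (2 × 2.05) = 123 nm.

1227 Å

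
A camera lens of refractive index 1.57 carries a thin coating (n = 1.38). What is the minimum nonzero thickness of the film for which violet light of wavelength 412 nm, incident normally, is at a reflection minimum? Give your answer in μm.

Ray reflecting at the top interface goes from n = 1.0 toward n = 1.38: a half-wave phase shift.
Bottom surface (1.38 → 1.57): reflection off a higher-index medium gives a half-wave phase shift.
Zero or two π shifts → no net half-wave offset.
For minimum reflection here: 2 n t = (m + ½) λ.
Minimum at m = 0: t = λ / (4 n) = 412 / (4 × 1.38) = 74.6 nm.

0.0746 μm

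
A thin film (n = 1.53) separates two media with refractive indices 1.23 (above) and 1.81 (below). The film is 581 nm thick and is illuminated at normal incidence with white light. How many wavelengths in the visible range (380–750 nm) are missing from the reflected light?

3

At the upper boundary (n = 1.23 to n = 1.53) the reflected ray undergoes a half-wave phase shift.
Bottom surface (1.53 → 1.81): reflection off a higher-index medium gives a half-wave phase shift.
Zero or two π shifts → no net half-wave offset.
With no net inversion, destructive interference in reflection requires 2 n t = (m + ½) λ.
λ = 2 n t / (m + ½) = 1778 / (m + ½) nm.
m=1: 1185 nm (IR); m=2: 711 nm (visible); m=3: 508 nm (visible); m=4: 395 nm (visible); m=5: 323 nm (UV).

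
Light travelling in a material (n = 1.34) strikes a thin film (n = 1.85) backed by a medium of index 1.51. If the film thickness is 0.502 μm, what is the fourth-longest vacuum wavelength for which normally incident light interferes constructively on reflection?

531 nm

At the upper boundary (n = 1.34 to n = 1.85) the reflected ray undergoes a half-wave phase shift.
At the lower boundary (n = 1.85 to n = 1.51) the reflected ray undergoes no phase shift.
Net: one phase inversion between the two reflected rays.
So the condition for constructive reflection is 2 n t = (m + ½) λ.
λ = 2 n t / (m + ½). The fourth-longest wavelength is m = 3: λ = 2 × 1.85 × 502 / 3.50 = 531 nm.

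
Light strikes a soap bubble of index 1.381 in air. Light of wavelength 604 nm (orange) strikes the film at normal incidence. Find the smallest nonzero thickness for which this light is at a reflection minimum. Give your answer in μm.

Top surface (1.0 → 1.381): reflection off a higher-index medium gives a half-wave phase shift.
Bottom surface (1.381 → 1.0): reflection off a lower-index medium gives no phase shift.
The two reflections differ by half a wavelength.
For weak reflection here: 2 n t = m λ.
The smallest nonzero thickness corresponds to m = 1: t = m λ / (2 n) = 1.00 × 604 / (2 × 1.381) = 219 nm.

0.219 μm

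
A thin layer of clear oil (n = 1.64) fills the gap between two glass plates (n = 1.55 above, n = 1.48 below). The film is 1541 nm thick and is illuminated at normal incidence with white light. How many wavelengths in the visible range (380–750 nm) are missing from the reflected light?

At the upper boundary (n = 1.55 to n = 1.64) the reflected ray undergoes a half-wave phase shift.
At the lower boundary (n = 1.64 to n = 1.48) the reflected ray undergoes no phase shift.
Exactly one π shift → a net half-wave offset.
So the condition for destructive reflection is 2 n t = m λ.
λ = 2 n t / m = 5054 / m nm.
m=6: 842 nm (IR); m=7: 722 nm (visible); m=8: 632 nm (visible); m=9: 562 nm (visible); m=10: 505 nm (visible); m=11: 459 nm (visible); m=12: 421 nm (visible); m=13: 389 nm (visible); m=14: 361 nm (UV).

7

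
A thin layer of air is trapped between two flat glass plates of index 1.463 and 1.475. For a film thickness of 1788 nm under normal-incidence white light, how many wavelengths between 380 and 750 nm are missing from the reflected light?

Top surface (1.463 → 1.0): reflection off a lower-index medium gives no phase shift.
At the lower boundary (n = 1.0 to n = 1.475) the reflected ray undergoes a half-wave phase shift.
Net: one phase inversion between the two reflected rays.
With one net inversion, destructive interference in reflection requires 2 n t = m λ.
λ = 2 n t / m = 3576 / m nm.
m=4: 894 nm (IR); m=5: 715 nm (visible); m=6: 596 nm (visible); m=7: 511 nm (visible); m=8: 447 nm (visible); m=9: 397 nm (visible); m=10: 358 nm (UV).

5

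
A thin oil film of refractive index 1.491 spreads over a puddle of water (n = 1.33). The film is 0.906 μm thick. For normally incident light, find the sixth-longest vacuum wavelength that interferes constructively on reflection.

491 nm

At the upper boundary (n = 1.0 to n = 1.491) the reflected ray undergoes a half-wave phase shift.
Bottom surface (1.491 → 1.33): reflection off a lower-index medium gives no phase shift.
The two reflections differ by half a wavelength.
For strong reflection here: 2 n t = (m + ½) λ.
λ = 2 n t / (m + ½). The sixth-longest wavelength is m = 5: λ = 2 × 1.491 × 906 / 5.50 = 491 nm.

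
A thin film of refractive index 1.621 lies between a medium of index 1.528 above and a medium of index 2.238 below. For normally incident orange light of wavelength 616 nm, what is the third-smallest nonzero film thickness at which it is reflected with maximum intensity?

Ray reflecting at the top interface goes from n = 1.528 toward n = 1.621: a half-wave phase shift.
Bottom surface (1.621 → 2.238): reflection off a higher-index medium gives a half-wave phase shift.
Zero or two π shifts → no net half-wave offset.
For maximum reflection here: 2 n t = m λ.
The third-smallest nonzero thickness corresponds to m = 3: t = m λ / (2 n) = 3.00 × 616 / (2 × 1.621) = 570 nm.

570 nm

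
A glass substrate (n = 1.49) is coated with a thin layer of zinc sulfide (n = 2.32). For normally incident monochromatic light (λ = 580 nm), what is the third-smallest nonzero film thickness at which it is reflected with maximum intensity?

313 nm

Top surface (1.0 → 2.32): reflection off a higher-index medium gives a half-wave phase shift.
Bottom surface (2.32 → 1.49): reflection off a lower-index medium gives no phase shift.
Exactly one π shift → a net half-wave offset.
With one net inversion, constructive interference in reflection requires 2 n t = (m + ½) λ.
The third-smallest nonzero thickness corresponds to m = 2: t = (m + ½) λ / (2 n) = 2.50 × 580 / (2 × 2.32) = 313 nm.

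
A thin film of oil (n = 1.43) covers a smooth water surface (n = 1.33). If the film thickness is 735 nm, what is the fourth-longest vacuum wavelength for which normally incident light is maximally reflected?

601 nm

Top surface (1.0 → 1.43): reflection off a higher-index medium gives a half-wave phase shift.
Bottom surface (1.43 → 1.33): reflection off a lower-index medium gives no phase shift.
Net: one phase inversion between the two reflected rays.
For strong reflection here: 2 n t = (m + ½) λ.
λ = 2 n t / (m + ½). The fourth-longest wavelength is m = 3: λ = 2 × 1.43 × 735 / 3.50 = 601 nm.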